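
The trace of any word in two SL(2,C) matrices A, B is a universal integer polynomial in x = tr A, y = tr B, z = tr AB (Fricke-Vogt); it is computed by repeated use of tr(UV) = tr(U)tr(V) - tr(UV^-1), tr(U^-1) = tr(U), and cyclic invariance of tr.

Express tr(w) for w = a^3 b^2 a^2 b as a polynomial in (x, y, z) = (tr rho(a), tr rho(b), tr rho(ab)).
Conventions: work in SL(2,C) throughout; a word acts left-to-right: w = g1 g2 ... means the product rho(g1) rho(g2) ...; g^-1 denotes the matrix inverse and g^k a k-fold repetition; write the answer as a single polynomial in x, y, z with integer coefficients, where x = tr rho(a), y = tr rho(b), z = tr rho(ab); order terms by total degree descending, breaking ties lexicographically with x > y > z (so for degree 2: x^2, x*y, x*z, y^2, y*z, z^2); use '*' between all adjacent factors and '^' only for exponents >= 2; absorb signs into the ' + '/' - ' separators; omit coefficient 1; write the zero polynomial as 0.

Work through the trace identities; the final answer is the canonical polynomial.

x^3*y*z^2 - x^4*z - 2*x^2*y^2*z + x^3*y + x*y^3 - x*y*z^2 + 3*x^2*z + y^2*z - 3*x*y - z

trace(b a b a) = trace(b a) trace(b a) - trace(1)   [split at repeated b] = z^2 - 2
and trace(b a b) = trace(b) trace(a b) - trace(a) = y*z - x
trace(b a^2 b a) = trace(a) trace(b a b a) - trace(b a b) = x*z^2 - y*z - x
next, trace(b^2) = trace(b) trace(b) - trace(1) = y^2 - 2
trace(b a^2 b) = trace(a) trace(b^2 a) - trace(b^2) = x*y*z - x^2 - y^2 + 2
next, trace(a b a^2 b a) = trace(a) trace(b a^2 b a) - trace(b a^2 b) = x^2*z^2 - 2*x*y*z + y^2 - 2
trace(a^2 b a^3 b) = trace(a) trace(a b a^2 b a) - trace(a b a^2 b) = x^3*z^2 - 2*x^2*y*z + x*y^2 - x*z^2 + y*z - x
trace(a b a) = trace(a) trace(b a) - trace(b) = x*z - y
and trace(a^2 b a) = trace(a) trace(a b a) - trace(a b) = x^2*z - x*y - z
trace(a^2 b a^2) = trace(a) trace(a^2 b a) - trace(a^2 b) = x^3*z - x^2*y - 2*x*z + y
next, trace(a^2 b a^3) = trace(a) trace(a^2 b a^2) - trace(a^2 b a) = x^4*z - x^3*y - 3*x^2*z + 2*x*y + z
and trace(a^3 b^2 a^2 b) = trace(b) trace(a^2 b a^3 b) - trace(a^2 b a^3) = x^3*y*z^2 - x^4*z - 2*x^2*y^2*z + x^3*y + x*y^3 - x*y*z^2 + 3*x^2*z + y^2*z - 3*x*y - z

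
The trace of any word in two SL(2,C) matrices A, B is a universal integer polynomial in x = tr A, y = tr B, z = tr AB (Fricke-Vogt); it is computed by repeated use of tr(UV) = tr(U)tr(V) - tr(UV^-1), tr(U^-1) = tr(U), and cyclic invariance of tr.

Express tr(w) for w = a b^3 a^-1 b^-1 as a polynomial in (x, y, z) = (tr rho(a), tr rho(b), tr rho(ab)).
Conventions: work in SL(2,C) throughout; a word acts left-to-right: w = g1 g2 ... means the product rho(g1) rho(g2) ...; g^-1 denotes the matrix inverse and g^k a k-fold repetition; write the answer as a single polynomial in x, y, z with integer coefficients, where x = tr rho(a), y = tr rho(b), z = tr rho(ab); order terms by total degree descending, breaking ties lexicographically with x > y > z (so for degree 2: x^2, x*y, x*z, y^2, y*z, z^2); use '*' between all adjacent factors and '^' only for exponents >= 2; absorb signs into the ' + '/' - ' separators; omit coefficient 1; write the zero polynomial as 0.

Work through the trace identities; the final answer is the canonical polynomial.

trace(a b^2) = trace(b) trace(a b) - trace(a) = y*z - x
trace(a^2 b) = trace(a) trace(b a) - trace(b) = x*z - y
trace(a^2) = trace(a) trace(a) - trace(1) = x^2 - 2
trace(b a^2 b) = trace(b) trace(a^2 b) - trace(a^2) = x*y*z - x^2 - y^2 + 2
trace(a b^3 a) = trace(b) trace(b a^2 b) - trace(b a^2) = x*y^2*z - x^2*y - y^3 - x*z + 3*y
trace(a b a b) = trace(a b) trace(a b) - trace(1)   [split at repeated a] = z^2 - 2
trace(a b a b^2) = trace(b) trace(a b a b) - trace(a b a) = y*z^2 - x*z - y
trace(a b^3 a b) = trace(b) trace(a b a b^2) - trace(a b a b) = y^2*z^2 - x*y*z - y^2 - z^2 + 2
trace(b^-1 a b^3 a) = trace(a b^3 a) trace(b) - trace(a b^3 a b) = x*y^3*z - x^2*y^2 - y^4 - y^2*z^2 + 4*y^2 + z^2 - 2
trace(a b^3 a^-1 b^-1) = trace(b^-1 a b^3) trace(a) - trace(b^-1 a b^3 a) = -x*y^3*z + x^2*y^2 + y^4 + y^2*z^2 + x*y*z - x^2 - 4*y^2 - z^2 + 2

-x*y^3*z + x^2*y^2 + y^4 + y^2*z^2 + x*y*z - x^2 - 4*y^2 - z^2 + 2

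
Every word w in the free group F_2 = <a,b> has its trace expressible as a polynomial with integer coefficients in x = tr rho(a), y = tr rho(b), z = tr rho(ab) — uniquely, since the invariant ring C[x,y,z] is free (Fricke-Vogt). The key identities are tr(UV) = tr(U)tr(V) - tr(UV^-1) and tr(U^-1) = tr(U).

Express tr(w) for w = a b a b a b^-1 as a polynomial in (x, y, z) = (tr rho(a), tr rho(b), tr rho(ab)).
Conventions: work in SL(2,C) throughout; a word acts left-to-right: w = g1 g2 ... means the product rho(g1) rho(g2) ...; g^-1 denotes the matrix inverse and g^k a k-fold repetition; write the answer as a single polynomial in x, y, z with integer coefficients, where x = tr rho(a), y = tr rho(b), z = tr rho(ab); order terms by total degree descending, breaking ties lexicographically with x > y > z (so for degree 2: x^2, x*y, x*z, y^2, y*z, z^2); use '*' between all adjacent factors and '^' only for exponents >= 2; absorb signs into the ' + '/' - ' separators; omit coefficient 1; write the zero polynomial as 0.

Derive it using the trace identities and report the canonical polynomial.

x*y*z^2 - y^2*z - z^3 - x*y + 3*z

reduce: trace(b a b a) = trace(a b)*trace(a b) - trace(1) = z^2 - 2
reduce: trace(b a b) = trace(b)*trace(a b) - trace(a) = y*z - x
reduce: trace(a b a b a) = trace(a)*trace(b a b a) - trace(b a b) = x*z^2 - y*z - x
reduce: trace(a b a b a b) = trace(a b)*trace(a b a b) - trace(a^-1 b^-1) = z^3 - 3*z
trace(a b a b a b^-1) = trace(a b a b a)*trace(b) - trace(a b a b a b) = x*y*z^2 - y^2*z - z^3 - x*y + 3*z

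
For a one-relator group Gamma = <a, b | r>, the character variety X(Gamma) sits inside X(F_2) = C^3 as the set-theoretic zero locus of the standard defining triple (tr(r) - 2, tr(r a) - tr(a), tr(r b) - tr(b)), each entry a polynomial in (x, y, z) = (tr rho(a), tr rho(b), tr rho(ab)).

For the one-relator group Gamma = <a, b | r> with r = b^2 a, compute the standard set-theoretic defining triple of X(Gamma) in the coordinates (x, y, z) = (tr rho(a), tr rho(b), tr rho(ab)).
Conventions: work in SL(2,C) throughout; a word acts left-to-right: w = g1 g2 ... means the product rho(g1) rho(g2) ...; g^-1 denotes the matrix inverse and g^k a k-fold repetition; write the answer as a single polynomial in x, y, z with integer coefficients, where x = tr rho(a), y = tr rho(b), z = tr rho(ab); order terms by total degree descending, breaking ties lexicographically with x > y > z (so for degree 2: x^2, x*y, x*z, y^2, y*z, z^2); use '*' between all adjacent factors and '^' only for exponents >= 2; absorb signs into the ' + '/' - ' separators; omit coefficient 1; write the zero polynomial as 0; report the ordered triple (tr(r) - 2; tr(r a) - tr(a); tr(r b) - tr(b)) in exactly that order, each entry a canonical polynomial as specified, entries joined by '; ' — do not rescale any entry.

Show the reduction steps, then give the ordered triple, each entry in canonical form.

y*z - x - 2; x*y*z - x^2 - y^2 - x + 2; y^2*z - x*y - y - z

use: trace(b^2 a) = trace(b)*trace(a b) - trace(a) = y*z - x
trace(a^2 b) = trace(a)*trace(b a) - trace(b)  (reduce the a square) = x*z - y
use: trace(a^2) = trace(a)*trace(a) - trace(1)  (reduce the a square) = x^2 - 2
trace(b^2 a^2) = trace(b)*trace(a^2 b) - trace(a^2)  (reduce the b square) = x*y*z - x^2 - y^2 + 2
use: trace(b^2 a b) = trace(b)*trace(b a b) - trace(b a)   [square of b] = y^2*z - x*y - z
assemble the triple (trace(r) - 2; trace(r a) - x; trace(r b) - y)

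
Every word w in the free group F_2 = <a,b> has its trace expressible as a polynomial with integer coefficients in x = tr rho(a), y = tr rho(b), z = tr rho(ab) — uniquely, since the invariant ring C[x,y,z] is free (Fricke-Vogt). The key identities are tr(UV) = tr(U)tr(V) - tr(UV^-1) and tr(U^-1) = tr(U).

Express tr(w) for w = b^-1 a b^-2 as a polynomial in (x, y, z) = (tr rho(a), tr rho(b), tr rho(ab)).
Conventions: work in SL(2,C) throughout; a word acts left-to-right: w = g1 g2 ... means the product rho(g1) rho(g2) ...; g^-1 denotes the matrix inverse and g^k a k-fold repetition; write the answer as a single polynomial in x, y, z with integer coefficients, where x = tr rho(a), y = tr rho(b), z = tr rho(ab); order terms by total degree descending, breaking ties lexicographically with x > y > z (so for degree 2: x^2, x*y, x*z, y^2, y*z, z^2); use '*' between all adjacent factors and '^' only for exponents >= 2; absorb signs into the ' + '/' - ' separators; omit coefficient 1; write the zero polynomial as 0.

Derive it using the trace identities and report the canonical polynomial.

x*y^3 - y^2*z - 2*x*y + z

next, tr(b^-1 a) = tr(a)*tr(b) - tr(a b)  (eliminate b^-1) = x*y - z
tr(b^-1 a b^-1) = tr(b^-1 a)*tr(b) - tr(b^-1 a b)  (eliminate b^-1) = x*y^2 - y*z - x
next, tr(b^-1 a b^-2) = tr(b^-1 a b^-1)*tr(b) - tr(b^-1 a)  (eliminate b^-1) = x*y^3 - y^2*z - 2*x*y + z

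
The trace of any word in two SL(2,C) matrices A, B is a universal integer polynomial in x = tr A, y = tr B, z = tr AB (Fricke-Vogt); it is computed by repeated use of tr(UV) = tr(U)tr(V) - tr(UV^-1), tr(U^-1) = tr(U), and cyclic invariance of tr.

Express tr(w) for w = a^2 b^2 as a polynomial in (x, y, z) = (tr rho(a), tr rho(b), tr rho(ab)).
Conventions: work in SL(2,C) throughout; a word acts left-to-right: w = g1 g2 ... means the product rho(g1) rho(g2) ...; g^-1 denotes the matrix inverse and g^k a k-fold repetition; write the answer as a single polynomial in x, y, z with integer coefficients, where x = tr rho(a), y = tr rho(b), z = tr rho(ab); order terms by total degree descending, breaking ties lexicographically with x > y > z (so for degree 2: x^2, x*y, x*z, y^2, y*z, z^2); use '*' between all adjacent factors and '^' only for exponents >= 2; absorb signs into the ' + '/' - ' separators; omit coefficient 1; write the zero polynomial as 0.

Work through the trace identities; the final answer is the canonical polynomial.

x*y*z - x^2 - y^2 + 2

trace(a^2 b) = trace(a) trace(b a) - trace(b)   [square of a] = x*z - y
trace(a^2) = trace(a) trace(a) - trace(1)   [square of a] = x^2 - 2
trace(a^2 b^2) = trace(b) trace(a^2 b) - trace(a^2)   [square of b] = x*y*z - x^2 - y^2 + 2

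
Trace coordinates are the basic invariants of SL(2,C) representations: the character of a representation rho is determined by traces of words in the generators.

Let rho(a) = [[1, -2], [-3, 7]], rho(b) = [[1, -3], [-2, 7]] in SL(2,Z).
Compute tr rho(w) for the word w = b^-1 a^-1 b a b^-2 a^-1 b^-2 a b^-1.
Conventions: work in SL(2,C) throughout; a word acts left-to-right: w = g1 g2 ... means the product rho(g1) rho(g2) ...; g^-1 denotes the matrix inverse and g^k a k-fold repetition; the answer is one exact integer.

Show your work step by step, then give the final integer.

rho(b^-1) = [[7, 3], [2, 1]]
... * rho(a^-1) = [[7, 2], [3, 1]]  ->  [[58, 17], [17, 5]]
... * rho(b) = [[1, -3], [-2, 7]]  ->  [[24, -55], [7, -16]]
... * rho(a) = [[1, -2], [-3, 7]]  ->  [[189, -433], [55, -126]]
... * rho(b^-1) = [[7, 3], [2, 1]]  ->  [[457, 134], [133, 39]]
... * rho(b^-1) = [[7, 3], [2, 1]]  ->  [[3467, 1505], [1009, 438]]
... * rho(a^-1) = [[7, 2], [3, 1]]  ->  [[28784, 8439], [8377, 2456]]
... * rho(b^-1) = [[7, 3], [2, 1]]  ->  [[218366, 94791], [63551, 27587]]
... * rho(b^-1) = [[7, 3], [2, 1]]  ->  [[1718144, 749889], [500031, 218240]]
... * rho(a) = [[1, -2], [-3, 7]]  ->  [[-531523, 1812935], [-154689, 527618]]
... * rho(b^-1) = [[7, 3], [2, 1]]  ->  [[-94791, 218366], [-27587, 63551]]
tr = -94791 + 63551 = -31240

-31240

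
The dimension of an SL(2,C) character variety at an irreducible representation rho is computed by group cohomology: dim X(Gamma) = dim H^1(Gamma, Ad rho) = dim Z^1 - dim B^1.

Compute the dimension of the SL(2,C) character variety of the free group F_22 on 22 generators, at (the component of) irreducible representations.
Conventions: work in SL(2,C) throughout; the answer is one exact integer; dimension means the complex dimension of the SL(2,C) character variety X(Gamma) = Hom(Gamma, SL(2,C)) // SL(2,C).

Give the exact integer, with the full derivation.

The free group F_22: 22 generators, no relators.
So Z^1 = (sl_2)^22 in full: dim Z^1 = 66.
dim B^1 = 3: the coboundary map is injective because an irreducible image has centralizer 0 in sl_2.
Therefore dim X = 66 - 3 = 63.

63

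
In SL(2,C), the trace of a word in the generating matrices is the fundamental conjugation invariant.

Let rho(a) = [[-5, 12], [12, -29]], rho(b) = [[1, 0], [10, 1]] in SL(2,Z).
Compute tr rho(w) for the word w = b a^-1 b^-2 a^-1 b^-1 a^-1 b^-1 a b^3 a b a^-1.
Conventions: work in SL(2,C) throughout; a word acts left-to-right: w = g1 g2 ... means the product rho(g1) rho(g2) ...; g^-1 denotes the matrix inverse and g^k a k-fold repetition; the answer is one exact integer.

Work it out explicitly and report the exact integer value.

rho(b) = [[1, 0], [10, 1]]
... * rho(a^-1) = [[-29, -12], [-12, -5]]  ->  [[-29, -12], [-302, -125]]
... * rho(b^-1) = [[1, 0], [-10, 1]]  ->  [[91, -12], [948, -125]]
... * rho(b^-1) = [[1, 0], [-10, 1]]  ->  [[211, -12], [2198, -125]]
... * rho(a^-1) = [[-29, -12], [-12, -5]]  ->  [[-5975, -2472], [-62242, -25751]]
... * rho(b^-1) = [[1, 0], [-10, 1]]  ->  [[18745, -2472], [195268, -25751]]
... * rho(a^-1) = [[-29, -12], [-12, -5]]  ->  [[-513941, -212580], [-5353760, -2214461]]
... * rho(b^-1) = [[1, 0], [-10, 1]]  ->  [[1611859, -212580], [16790850, -2214461]]
... * rho(a) = [[-5, 12], [12, -29]]  ->  [[-10610255, 25507128], [-110527782, 265709569]]
... * rho(b) = [[1, 0], [10, 1]]  ->  [[244461025, 25507128], [2546567908, 265709569]]
... * rho(b) = [[1, 0], [10, 1]]  ->  [[499532305, 25507128], [5203663598, 265709569]]
... * rho(b) = [[1, 0], [10, 1]]  ->  [[754603585, 25507128], [7860759288, 265709569]]
... * rho(a) = [[-5, 12], [12, -29]]  ->  [[-3466932389, 8315536308], [-36115281612, 86623533955]]
... * rho(b) = [[1, 0], [10, 1]]  ->  [[79688430691, 8315536308], [830120057938, 86623533955]]
... * rho(a^-1) = [[-29, -12], [-12, -5]]  ->  [[-2410750925735, -997838849832], [-25112964087662, -10394558365031]]
tr = -2410750925735 + -10394558365031 = -12805309290766

-12805309290766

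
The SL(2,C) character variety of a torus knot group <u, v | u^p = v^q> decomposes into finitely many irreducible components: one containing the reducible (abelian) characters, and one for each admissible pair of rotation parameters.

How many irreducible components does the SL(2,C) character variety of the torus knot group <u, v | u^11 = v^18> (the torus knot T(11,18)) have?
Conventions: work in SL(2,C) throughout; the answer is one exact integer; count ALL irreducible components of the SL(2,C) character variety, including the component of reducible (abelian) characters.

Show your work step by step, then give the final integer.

For T(11,18): irreducibility forces the central element u^11 = v^18 to one of +I, -I.
On an irreducible component, tr(u) is locked at 2*cos(pi*alpha/11) for some alpha in 1..10, and tr(v) at 2*cos(pi*beta/18) for some beta in 1..17.
u^11 = (-1)^alpha I and v^18 = (-1)^beta I must agree, so alpha and beta have equal parity.
Counting: 5 odd alphas x 9 odd betas + 5 even alphas x 8 even betas = 45 + 40 = 85.
That is 85 components of irreducible characters, and with the reducible (abelian) component the total is 86.

86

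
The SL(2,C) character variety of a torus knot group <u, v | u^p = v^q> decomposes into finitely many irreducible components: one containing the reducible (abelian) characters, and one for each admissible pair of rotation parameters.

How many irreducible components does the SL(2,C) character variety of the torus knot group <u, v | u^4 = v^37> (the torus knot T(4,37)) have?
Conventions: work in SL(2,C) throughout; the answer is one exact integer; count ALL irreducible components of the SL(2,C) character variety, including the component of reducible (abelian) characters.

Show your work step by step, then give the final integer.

In the torus knot group T(4,37), u^4 = v^37 is central, so an irreducible representation sends it to +I or -I (Schur).
So on each irreducible component the traces are pinned: tr(u) = 2*cos(pi*alpha/4) with 1 <= alpha <= 3, tr(v) = 2*cos(pi*beta/37) with 1 <= beta <= 36.
u^4 = (-1)^alpha I and v^37 = (-1)^beta I must agree, so alpha and beta have equal parity.
Counting: 2 odd alphas x 18 odd betas + 1 even alphas x 18 even betas = 36 + 18 = 54.
That is 54 components of irreducible characters, and with the reducible (abelian) component the total is 55.

55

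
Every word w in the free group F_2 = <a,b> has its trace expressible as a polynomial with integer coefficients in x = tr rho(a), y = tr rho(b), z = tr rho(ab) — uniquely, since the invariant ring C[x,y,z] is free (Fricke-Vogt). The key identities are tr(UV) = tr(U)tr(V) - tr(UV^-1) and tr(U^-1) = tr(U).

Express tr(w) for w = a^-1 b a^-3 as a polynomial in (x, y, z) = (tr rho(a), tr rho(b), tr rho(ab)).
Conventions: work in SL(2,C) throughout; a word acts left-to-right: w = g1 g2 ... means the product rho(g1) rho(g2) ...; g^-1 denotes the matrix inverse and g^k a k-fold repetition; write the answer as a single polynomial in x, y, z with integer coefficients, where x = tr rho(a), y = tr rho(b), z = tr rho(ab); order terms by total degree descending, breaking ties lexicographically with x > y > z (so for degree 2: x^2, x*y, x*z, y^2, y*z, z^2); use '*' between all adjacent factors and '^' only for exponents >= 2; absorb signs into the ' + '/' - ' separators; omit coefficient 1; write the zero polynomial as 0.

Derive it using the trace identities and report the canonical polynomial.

so tr(b a^-1) = tr(b) tr(a) - tr(b a) = x*y - z
tr(b a^-2) = tr(b a^-1) tr(a) - tr(b) = x^2*y - x*z - y
reduce: tr(a^-2 b a^-1) = tr(b a^-2) tr(a) - tr(b a^-1) = x^3*y - x^2*z - 2*x*y + z
reduce: tr(a^-1 b a^-3) = tr(a^-2 b a^-1) tr(a) - tr(a^-2 b) = x^4*y - x^3*z - 3*x^2*y + 2*x*z + y

x^4*y - x^3*z - 3*x^2*y + 2*x*z + y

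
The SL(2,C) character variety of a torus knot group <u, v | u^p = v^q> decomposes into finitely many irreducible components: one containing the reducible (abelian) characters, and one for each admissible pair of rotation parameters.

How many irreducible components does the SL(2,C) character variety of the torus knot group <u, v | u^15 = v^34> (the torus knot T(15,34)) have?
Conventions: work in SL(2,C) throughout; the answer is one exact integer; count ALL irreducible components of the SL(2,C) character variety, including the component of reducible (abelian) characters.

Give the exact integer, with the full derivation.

For T(15,34): irreducibility forces the central element u^15 = v^34 to one of +I, -I.
So on each irreducible component the traces are pinned: tr(u) = 2*cos(pi*alpha/15) with 1 <= alpha <= 14, tr(v) = 2*cos(pi*beta/34) with 1 <= beta <= 33.
u^15 = (-1)^alpha I and v^34 = (-1)^beta I must agree, so alpha and beta have equal parity.
count pairs: odd alpha (7 choices) x odd beta (17), plus even alpha (7) x even beta (16): 7*17 + 7*16 = 231.
That is 231 components of irreducible characters, and with the reducible (abelian) component the total is 232.

232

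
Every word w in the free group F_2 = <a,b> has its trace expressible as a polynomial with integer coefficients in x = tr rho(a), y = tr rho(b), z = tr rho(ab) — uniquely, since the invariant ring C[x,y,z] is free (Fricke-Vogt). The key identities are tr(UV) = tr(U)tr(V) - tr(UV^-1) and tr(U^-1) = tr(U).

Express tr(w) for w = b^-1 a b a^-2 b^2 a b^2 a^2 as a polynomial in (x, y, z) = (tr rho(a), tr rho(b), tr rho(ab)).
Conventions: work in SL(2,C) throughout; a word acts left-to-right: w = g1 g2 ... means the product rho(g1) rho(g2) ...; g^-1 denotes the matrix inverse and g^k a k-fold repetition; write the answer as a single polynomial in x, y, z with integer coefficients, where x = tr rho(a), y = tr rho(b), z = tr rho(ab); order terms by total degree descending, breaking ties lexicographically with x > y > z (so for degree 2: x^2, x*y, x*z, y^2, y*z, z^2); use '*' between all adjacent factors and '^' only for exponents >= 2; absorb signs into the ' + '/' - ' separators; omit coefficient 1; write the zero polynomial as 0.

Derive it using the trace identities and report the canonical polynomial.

tr(a b a b) = tr(a b) tr(a b) - tr(1)   [split at repeated a] = z^2 - 2
tr(a b a) = tr(a) tr(b a) - tr(b) = x*z - y
tr(a b^2 a b) = tr(b) tr(a b a b) - tr(a b a) = y*z^2 - x*z - y
tr(b^2 a) = tr(b) tr(a b) - tr(a) = y*z - x
next, tr(b^2) = tr(b) tr(b) - tr(1) = y^2 - 2
tr(a b^2 a) = tr(a) tr(b^2 a) - tr(b^2) = x*y*z - x^2 - y^2 + 2
tr(b^2 a b^2 a) = tr(b) tr(a b^2 a b) - tr(a b^2 a) = y^2*z^2 - 2*x*y*z + x^2 - 2
tr(a b^3) = tr(b) tr(a b^2) - tr(a b) = y^2*z - x*y - z
tr(b^2 a b^2) = tr(b) tr(a b^3) - tr(a b^2) = y^3*z - x*y^2 - 2*y*z + x
and tr(a b^2 a^2 b^2) = tr(a) tr(b^2 a b^2 a) - tr(b^2 a b^2) = x*y^2*z^2 - 2*x^2*y*z - y^3*z + x^3 + x*y^2 + 2*y*z - 3*x
tr(a b^2 a^2 b) = tr(a) tr(b a b^2 a) - tr(b a b^2) = x*y*z^2 - x^2*z - y^2*z + z
tr(b^3 a b^2 a^2) = tr(b) tr(a b^2 a^2 b^2) - tr(a b^2 a^2 b) = x*y^3*z^2 - 2*x^2*y^2*z - y^4*z + x^3*y + x*y^3 - x*y*z^2 + x^2*z + 3*y^2*z - 3*x*y - z
and tr(b^3 a b^2 a) = tr(b) tr(b a b^2 a b) - tr(b a b^2 a) = y^3*z^2 - 2*x*y^2*z + x^2*y - y*z^2 + x*z - y
next, tr(b^2 a b^2 a^3 b) = tr(a) tr(b^3 a b^2 a^2) - tr(b^3 a b^2 a) = x^2*y^3*z^2 - 2*x^3*y^2*z - x*y^4*z + x^4*y + x^2*y^3 - x^2*y*z^2 - y^3*z^2 + x^3*z + 5*x*y^2*z - 4*x^2*y + y*z^2 - 2*x*z + y
and tr(a b a b a b) = tr(b a) tr(b a b a) - tr(b^-1 a^-1)   [split at repeated b] = z^3 - 3*z
tr(a b a b a) = tr(a) tr(b a b a) - tr(b a b) = x*z^2 - y*z - x
and tr(b a b^2 a b a) = tr(b) tr(a b a b a b) - tr(a b a b a) = y*z^3 - x*z^2 - 2*y*z + x
tr(b a b^2 a b a^2) = tr(a) tr(b a b^2 a b a) - tr(b a b^2 a b) = x*y*z^3 - x^2*z^2 - y^2*z^2 + 2
tr(a^3 b a b^2 a b) = tr(a) tr(b a b^2 a b a^2) - tr(b a b^2 a b a) = x^2*y*z^3 - x^3*z^2 - x*y^2*z^2 - y*z^3 + x*z^2 + 2*y*z + x
tr(b a b^2 a^3) = tr(a) tr(a b a b^2 a) - tr(a b a b^2) = x^2*y*z^2 - x^3*z - x*y^2*z - y*z^2 + 2*x*z + y
tr(a^3 b a b^2 a) = tr(a) tr(b a b^2 a^3) - tr(b a b^2 a^2) = x^3*y*z^2 - x^4*z - x^2*y^2*z - 2*x*y*z^2 + 3*x^2*z + y^2*z + x*y - z
tr(b^2 a b^2 a^3 b a) = tr(b) tr(a^3 b a b^2 a b) - tr(a^3 b a b^2 a) = x^2*y^2*z^3 - 2*x^3*y*z^2 - x*y^3*z^2 + x^4*z + x^2*y^2*z - y^2*z^3 + 3*x*y*z^2 - 3*x^2*z + y^2*z + z
tr(b^2 a b^2 a^3 b a^-1) = tr(b^2 a b^2 a^3 b) tr(a) - tr(b^2 a b^2 a^3 b a) = x^3*y^3*z^2 - 2*x^4*y^2*z - x^2*y^4*z - x^2*y^2*z^3 + x^5*y + x^3*y^3 + x^3*y*z^2 + 4*x^2*y^2*z + y^2*z^3 - 4*x^3*y - 2*x*y*z^2 + x^2*z - y^2*z + x*y - z
tr(a b a^-2 b^2 a b^2 a^2) = tr(b^2 a b^2 a^3 b a^-1) tr(a) - tr(b^2 a b^2 a^3 b) = x^4*y^3*z^2 - 2*x^5*y^2*z - x^3*y^4*z - x^3*y^2*z^3 + x^6*y + x^4*y^3 + x^4*y*z^2 - x^2*y^3*z^2 + 6*x^3*y^2*z + x*y^4*z + x*y^2*z^3 - 5*x^4*y - x^2*y^3 - x^2*y*z^2 + y^3*z^2 - 6*x*y^2*z + 5*x^2*y - y*z^2 + x*z - y
next, tr(b a b a^2 b a) = tr(a) tr(b a b a b a) - tr(b a b a b) = x*z^3 - y*z^2 - 2*x*z + y
tr(a^2 b a b^3 a b) = tr(b) tr(b a b a^2 b a b) - tr(b a b a^2 b a) = x*y^2*z^3 - x^2*y*z^2 - y^3*z^2 - x*z^3 + y*z^2 + 2*x*z + y
tr(a^3 b a b) = tr(a) tr(a b a b a) - tr(a b a b) = x^2*z^2 - x*y*z - x^2 - z^2 + 2
tr(a^2 b a b^3 a) = tr(b) tr(a^3 b a b^2) - tr(a^3 b a b) = x^2*y^2*z^2 - x^3*y*z - x*y^3*z - x^2*z^2 - y^2*z^2 + 3*x*y*z + x^2 + y^2 + z^2 - 2
tr(b^2 a b^2 a^2 b a b) = tr(b) tr(a^2 b a b^3 a b) - tr(a^2 b a b^3 a) = x*y^3*z^3 - 2*x^2*y^2*z^2 - y^4*z^2 + x^3*y*z + x*y^3*z - x*y*z^3 + x^2*z^2 + 2*y^2*z^2 - x*y*z - x^2 - z^2 + 2
and tr(a b a b a b a b) = tr(b a) tr(b a b a b a) - tr(b^-1 a^-1 b^-1 a^-1)   [split at repeated b] = z^4 - 4*z^2 + 2
next, tr(b a b a b a b^2 a) = tr(b) tr(a b a b a b a b) - tr(a b a b a b a) = y*z^4 - x*z^3 - 3*y*z^2 + 2*x*z + y
next, tr(b a b a b a b^2) = tr(b) tr(b a b a b a b) - tr(b a b a b a) = y^2*z^3 - x*y*z^2 - 2*y^2*z - z^3 + x*y + 3*z
next, tr(a b^2 a^2 b a b a b) = tr(a) tr(b a b a b a b^2 a) - tr(b a b a b a b^2) = x*y*z^4 - x^2*z^3 - y^2*z^3 - 2*x*y*z^2 + 2*x^2*z + 2*y^2*z + z^3 - 3*z
next, tr(b a b a b^2) = tr(b) tr(a b a b^2) - tr(a b a b) = y^2*z^2 - x*y*z - y^2 - z^2 + 2
and tr(b^2 a^2 b a b a) = tr(a) tr(b a b a b^2 a) - tr(b a b a b^2) = x*y*z^3 - x^2*z^2 - y^2*z^2 - x*y*z + x^2 + y^2 + z^2 - 2
next, tr(b^2 a^2 b a b) = tr(b) tr(b a^2 b a b) - tr(b a^2 b a) = x*y^2*z^2 - x^2*y*z - y^3*z - x*z^2 + 2*y*z + x
tr(a b^2 a^2 b a b a) = tr(a) tr(b^2 a^2 b a b a) - tr(b^2 a^2 b a b) = x^2*y*z^3 - x^3*z^2 - 2*x*y^2*z^2 + y^3*z + x^3 + x*y^2 + 2*x*z^2 - 2*y*z - 3*x
tr(b^2 a b^2 a^2 b a b a) = tr(b) tr(a b^2 a^2 b a b a b) - tr(a b^2 a^2 b a b a) = x*y^2*z^4 - 2*x^2*y*z^3 - y^3*z^3 + x^3*z^2 + 2*x^2*y*z + y^3*z + y*z^3 - x^3 - x*y^2 - 2*x*z^2 - y*z + 3*x
and tr(b^2 a b^2 a^2 b a b a^-1) = tr(b^2 a b^2 a^2 b a b) tr(a) - tr(b^2 a b^2 a^2 b a b a) = x^2*y^3*z^3 - 2*x^3*y^2*z^2 - x*y^4*z^2 - x*y^2*z^4 + x^4*y*z + x^2*y^3*z + x^2*y*z^3 + y^3*z^3 + 2*x*y^2*z^2 - 3*x^2*y*z - y^3*z - y*z^3 + x*y^2 + x*z^2 + y*z - x
next, tr(a b a^-2 b^2 a b^2 a^2 b) = tr(b^2 a b^2 a^2 b a b a^-1) tr(a) - tr(b^2 a b^2 a^2 b a b) = x^3*y^3*z^3 - 2*x^4*y^2*z^2 - x^2*y^4*z^2 - x^2*y^2*z^4 + x^5*y*z + x^3*y^3*z + x^3*y*z^3 + 4*x^2*y^2*z^2 + y^4*z^2 - 4*x^3*y*z - 2*x*y^3*z + x^2*y^2 - 2*y^2*z^2 + 2*x*y*z + z^2 - 2
next, tr(b^-1 a b a^-2 b^2 a b^2 a^2) = tr(a b a^-2 b^2 a b^2 a^2) tr(b) - tr(a b a^-2 b^2 a b^2 a^2 b) = x^4*y^4*z^2 - 2*x^5*y^3*z - x^3*y^5*z - 2*x^3*y^3*z^3 + x^6*y^2 + x^4*y^4 + 3*x^4*y^2*z^2 + x^2*y^2*z^4 - x^5*y*z + 5*x^3*y^3*z - x^3*y*z^3 + x*y^5*z + x*y^3*z^3 - 5*x^4*y^2 - x^2*y^4 - 5*x^2*y^2*z^2 + 4*x^3*y*z - 4*x*y^3*z + 4*x^2*y^2 + y^2*z^2 - x*y*z - y^2 - z^2 + 2

x^4*y^4*z^2 - 2*x^5*y^3*z - x^3*y^5*z - 2*x^3*y^3*z^3 + x^6*y^2 + x^4*y^4 + 3*x^4*y^2*z^2 + x^2*y^2*z^4 - x^5*y*z + 5*x^3*y^3*z - x^3*y*z^3 + x*y^5*z + x*y^3*z^3 - 5*x^4*y^2 - x^2*y^4 - 5*x^2*y^2*z^2 + 4*x^3*y*z - 4*x*y^3*z + 4*x^2*y^2 + y^2*z^2 - x*y*z - y^2 - z^2 + 2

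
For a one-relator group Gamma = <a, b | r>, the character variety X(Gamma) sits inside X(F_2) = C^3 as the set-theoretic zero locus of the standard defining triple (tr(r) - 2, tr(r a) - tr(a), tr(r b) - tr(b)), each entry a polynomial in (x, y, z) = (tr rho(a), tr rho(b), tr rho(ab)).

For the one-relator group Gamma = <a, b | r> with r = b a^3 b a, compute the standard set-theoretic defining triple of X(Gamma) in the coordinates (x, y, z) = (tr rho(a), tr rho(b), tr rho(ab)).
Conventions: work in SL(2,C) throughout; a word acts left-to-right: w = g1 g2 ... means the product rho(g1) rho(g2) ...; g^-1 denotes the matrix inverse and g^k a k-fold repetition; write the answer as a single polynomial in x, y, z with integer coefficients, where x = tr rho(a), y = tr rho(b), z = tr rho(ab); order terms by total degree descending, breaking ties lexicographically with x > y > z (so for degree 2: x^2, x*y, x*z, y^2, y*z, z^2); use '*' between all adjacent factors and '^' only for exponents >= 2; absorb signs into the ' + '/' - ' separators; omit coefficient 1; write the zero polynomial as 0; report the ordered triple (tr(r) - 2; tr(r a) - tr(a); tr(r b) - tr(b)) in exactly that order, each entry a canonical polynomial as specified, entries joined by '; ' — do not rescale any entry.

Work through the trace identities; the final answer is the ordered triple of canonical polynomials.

x^2*z^2 - x*y*z - x^2 - z^2; x^3*z^2 - 2*x^2*y*z + x*y^2 - x*z^2 + y*z - 2*x; x^2*y*z^2 - x^3*z - x*y^2*z - y*z^2 + 2*x*z

tr(b a b a) = tr(a b) * tr(a b) - tr(1)   [split at repeated a] = z^2 - 2
so tr(b a b) = tr(b) * tr(a b) - tr(a) = y*z - x
tr(a b a b a) = tr(a) * tr(b a b a) - tr(b a b) = x*z^2 - y*z - x
tr(b a^3 b a) = tr(a) * tr(a b a b a) - tr(a b a b) = x^2*z^2 - x*y*z - x^2 - z^2 + 2
tr(a^2 b) = tr(a) * tr(b a) - tr(b)   [square of a] = x*z - y
reduce: tr(a^2) = tr(a) * tr(a) - tr(1)   [square of a] = x^2 - 2
tr(b a^2 b) = tr(b) * tr(a^2 b) - tr(a^2)   [square of b] = x*y*z - x^2 - y^2 + 2
so tr(a b a^2 b a) = tr(a) * tr(b a^2 b a) - tr(b a^2 b)   [square of a] = x^2*z^2 - 2*x*y*z + y^2 - 2
so tr(b a^3 b a^2) = tr(a) * tr(a b a^2 b a) - tr(a b a^2 b)   [square of a] = x^3*z^2 - 2*x^2*y*z + x*y^2 - x*z^2 + y*z - x
tr(a^2 b a) = tr(a) * tr(a b a) - tr(a b) = x^2*z - x*y - z
reduce: tr(a^3 b a) = tr(a) * tr(a^2 b a) - tr(a^2 b) = x^3*z - x^2*y - 2*x*z + y
so tr(b a^3 b a b) = tr(b) * tr(a^3 b a b) - tr(a^3 b a) = x^2*y*z^2 - x^3*z - x*y^2*z - y*z^2 + 2*x*z + y
assemble the triple (tr(r) - 2; tr(r a) - x; tr(r b) - y)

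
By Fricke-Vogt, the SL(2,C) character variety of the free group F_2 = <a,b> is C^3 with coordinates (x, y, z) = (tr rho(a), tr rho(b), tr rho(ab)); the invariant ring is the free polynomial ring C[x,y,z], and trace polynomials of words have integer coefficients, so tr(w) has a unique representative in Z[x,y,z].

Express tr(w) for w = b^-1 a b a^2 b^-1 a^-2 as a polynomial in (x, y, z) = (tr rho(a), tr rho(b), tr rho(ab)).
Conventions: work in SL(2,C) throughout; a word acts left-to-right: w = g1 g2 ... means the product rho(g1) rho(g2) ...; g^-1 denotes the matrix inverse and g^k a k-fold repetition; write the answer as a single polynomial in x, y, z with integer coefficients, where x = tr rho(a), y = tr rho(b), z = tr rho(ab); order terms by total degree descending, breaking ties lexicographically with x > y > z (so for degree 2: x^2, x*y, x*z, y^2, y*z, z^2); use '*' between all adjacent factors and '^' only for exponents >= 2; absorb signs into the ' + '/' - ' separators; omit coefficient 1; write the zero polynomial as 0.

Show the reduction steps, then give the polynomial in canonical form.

x^3*y*z^2 - x^4*z - 2*x^2*y^2*z - x^2*z^3 + x^3*y + x*y^3 + x*y*z^2 + 4*x^2*z - 3*x*y - z

trace(a^2 b) = trace(a) trace(b a) - trace(b) = x*z - y
trace(a^2) = trace(a) trace(a) - trace(1) = x^2 - 2
trace(b a^2 b) = trace(b) trace(a^2 b) - trace(a^2) = x*y*z - x^2 - y^2 + 2
trace(a b a b) = trace(a b) trace(a b) - trace(1) = z^2 - 2
trace(b^2 a b a) = trace(b) trace(a b a b) - trace(a b a) = y*z^2 - x*z - y
trace(a b^2) = trace(b) trace(a b) - trace(a) = y*z - x
trace(b^2 a b) = trace(b) trace(a b^2) - trace(a b) = y^2*z - x*y - z
trace(b a b a^2 b) = trace(a) trace(b^2 a b a) - trace(b^2 a b) = x*y*z^2 - x^2*z - y^2*z + z
trace(b a b a b a) = trace(a b) trace(a b a b) - trace(a^-1 b^-1) = z^3 - 3*z
trace(b a b a^2 b a) = trace(a) trace(b a b a b a) - trace(b a b a b) = x*z^3 - y*z^2 - 2*x*z + y
trace(a b a^2 b a^-1 b) = trace(b a b a^2 b) trace(a) - trace(b a b a^2 b a) = x^2*y*z^2 - x^3*z - x*y^2*z - x*z^3 + y*z^2 + 3*x*z - y
trace(a^-1 b^-1 a b a^2 b) = trace(a b a^2 b a^-1) trace(b) - trace(a b a^2 b a^-1 b) = -x^2*y*z^2 + x^3*z + 2*x*y^2*z + x*z^3 - x^2*y - y^3 - y*z^2 - 3*x*z + 3*y
trace(a b a^2) = trace(a) trace(a b a) - trace(a b) = x^2*z - x*y - z
trace(a^-2 b^-1 a b a^2 b) = trace(a^-1 b^-1 a b a^2 b) trace(a) - trace(a^-1 b^-1 a b a^2 b a) = -x^3*y*z^2 + x^4*z + 2*x^2*y^2*z + x^2*z^3 - x^3*y - x*y^3 - x*y*z^2 - 4*x^2*z + 4*x*y + z
trace(b^-1 a b a^2 b^-1 a^-2) = trace(a^-2 b^-1 a b a^2) trace(b) - trace(a^-2 b^-1 a b a^2 b) = x^3*y*z^2 - x^4*z - 2*x^2*y^2*z - x^2*z^3 + x^3*y + x*y^3 + x*y*z^2 + 4*x^2*z - 3*x*y - z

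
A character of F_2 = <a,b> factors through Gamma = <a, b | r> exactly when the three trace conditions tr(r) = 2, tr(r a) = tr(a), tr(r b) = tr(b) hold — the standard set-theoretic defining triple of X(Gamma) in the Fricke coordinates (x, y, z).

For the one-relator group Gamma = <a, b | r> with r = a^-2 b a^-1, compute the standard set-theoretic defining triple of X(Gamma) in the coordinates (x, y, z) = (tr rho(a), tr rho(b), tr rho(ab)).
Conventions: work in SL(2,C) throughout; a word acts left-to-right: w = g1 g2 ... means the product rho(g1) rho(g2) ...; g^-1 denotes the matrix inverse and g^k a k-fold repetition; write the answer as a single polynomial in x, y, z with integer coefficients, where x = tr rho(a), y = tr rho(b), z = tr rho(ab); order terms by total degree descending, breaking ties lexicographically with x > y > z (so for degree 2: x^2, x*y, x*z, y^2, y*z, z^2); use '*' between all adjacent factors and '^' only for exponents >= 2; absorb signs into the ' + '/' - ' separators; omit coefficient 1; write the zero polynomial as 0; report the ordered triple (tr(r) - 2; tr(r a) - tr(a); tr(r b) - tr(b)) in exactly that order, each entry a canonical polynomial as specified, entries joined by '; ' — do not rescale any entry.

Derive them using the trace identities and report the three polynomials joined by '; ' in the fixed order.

so tr(a^-1 b) = tr(b) tr(a) - tr(b a)  (eliminate a^-1) = x*y - z
so tr(a^-1 b a^-1) = tr(a^-1 b) tr(a) - tr(a^-1 b a)  (eliminate a^-1) = x^2*y - x*z - y
so tr(a^-2 b a^-1) = tr(a^-1 b a^-1) tr(a) - tr(a^-1 b)  (eliminate a^-1) = x^3*y - x^2*z - 2*x*y + z
so tr(b^2) = tr(b) tr(b) - tr(1) = y^2 - 2
tr(b^2 a) = tr(b) tr(a b) - tr(a) = y*z - x
so tr(b^2 a^-1) = tr(b^2) tr(a) - tr(b^2 a) = x*y^2 - y*z - x
so tr(b a^-2 b) = tr(b^2 a^-1) tr(a) - tr(b^2) = x^2*y^2 - x*y*z - x^2 - y^2 + 2
tr(b a b a) = tr(b a) tr(b a) - tr(1) = z^2 - 2
tr(b a b a^-1) = tr(b a b) tr(a) - tr(b a b a) = x*y*z - x^2 - z^2 + 2
so tr(b a^-2 b a) = tr(b a b a^-1) tr(a) - tr(b a b) = x^2*y*z - x^3 - x*z^2 - y*z + 3*x
tr(a^-2 b a^-1 b) = tr(b a^-2 b) tr(a) - tr(b a^-2 b a) = x^3*y^2 - 2*x^2*y*z - x*y^2 + x*z^2 + y*z - x
assemble the triple (tr(r) - 2; tr(r a) - x; tr(r b) - y)

x^3*y - x^2*z - 2*x*y + z - 2; x^2*y - x*z - x - y; x^3*y^2 - 2*x^2*y*z - x*y^2 + x*z^2 + y*z - x - y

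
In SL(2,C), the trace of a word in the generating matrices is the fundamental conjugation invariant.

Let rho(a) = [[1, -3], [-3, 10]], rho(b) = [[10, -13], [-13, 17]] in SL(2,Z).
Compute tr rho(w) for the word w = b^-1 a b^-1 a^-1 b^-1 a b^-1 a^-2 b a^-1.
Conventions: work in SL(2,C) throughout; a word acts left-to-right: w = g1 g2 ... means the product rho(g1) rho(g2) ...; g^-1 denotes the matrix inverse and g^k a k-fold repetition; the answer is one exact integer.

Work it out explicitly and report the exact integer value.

39339230523

rho(b^-1) = [[17, 13], [13, 10]]
... * rho(a) = [[1, -3], [-3, 10]]  ->  [[-22, 79], [-17, 61]]
... * rho(b^-1) = [[17, 13], [13, 10]]  ->  [[653, 504], [504, 389]]
... * rho(a^-1) = [[10, 3], [3, 1]]  ->  [[8042, 2463], [6207, 1901]]
... * rho(b^-1) = [[17, 13], [13, 10]]  ->  [[168733, 129176], [130232, 99701]]
... * rho(a) = [[1, -3], [-3, 10]]  ->  [[-218795, 785561], [-168871, 606314]]
... * rho(b^-1) = [[17, 13], [13, 10]]  ->  [[6492778, 5011275], [5011275, 3867817]]
... * rho(a^-1) = [[10, 3], [3, 1]]  ->  [[79961605, 24489609], [61716201, 18901642]]
... * rho(a^-1) = [[10, 3], [3, 1]]  ->  [[873084877, 264374424], [673866936, 204050245]]
... * rho(b) = [[10, -13], [-13, 17]]  ->  [[5293981258, -6855738193], [4086016175, -5291416003]]
... * rho(a^-1) = [[10, 3], [3, 1]]  ->  [[32372598001, 9026205581], [24985913741, 6966632522]]
tr = 32372598001 + 6966632522 = 39339230523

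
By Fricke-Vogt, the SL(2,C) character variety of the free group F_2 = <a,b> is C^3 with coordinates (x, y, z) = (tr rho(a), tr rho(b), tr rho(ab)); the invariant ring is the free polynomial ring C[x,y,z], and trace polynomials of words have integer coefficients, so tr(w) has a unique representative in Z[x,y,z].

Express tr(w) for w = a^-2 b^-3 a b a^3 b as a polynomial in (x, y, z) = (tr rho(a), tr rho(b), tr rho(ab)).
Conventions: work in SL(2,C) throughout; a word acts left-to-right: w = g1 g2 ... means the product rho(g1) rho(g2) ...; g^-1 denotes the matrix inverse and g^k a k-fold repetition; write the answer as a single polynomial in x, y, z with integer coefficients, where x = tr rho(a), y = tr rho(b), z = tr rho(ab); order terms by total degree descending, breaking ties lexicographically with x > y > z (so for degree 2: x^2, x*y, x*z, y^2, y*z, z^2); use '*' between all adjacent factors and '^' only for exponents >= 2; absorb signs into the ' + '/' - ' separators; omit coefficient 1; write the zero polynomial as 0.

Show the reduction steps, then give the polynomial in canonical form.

tr(b a^2) = tr(a)*tr(b a) - tr(b) = x*z - y
tr(a^3 b) = tr(a)*tr(b a^2) - tr(b a) = x^2*z - x*y - z
next, tr(a^2) = tr(a)*tr(a) - tr(1) = x^2 - 2
and tr(a^3) = tr(a)*tr(a^2) - tr(a) = x^3 - 3*x
next, tr(b a^3 b) = tr(b)*tr(a^3 b) - tr(a^3) = x^2*y*z - x^3 - x*y^2 - y*z + 3*x
and tr(b a b a) = tr(b a)*tr(b a) - tr(1)   [split at repeated b] = z^2 - 2
and tr(b a b) = tr(b)*tr(a b) - tr(a) = y*z - x
tr(a b a^2 b) = tr(a)*tr(b a b a) - tr(b a b) = x*z^2 - y*z - x
tr(b^2 a b a^2) = tr(b)*tr(a b a^2 b) - tr(a b a^2) = x*y*z^2 - x^2*z - y^2*z + z
next, tr(b^2 a b a) = tr(b)*tr(a b a b) - tr(a b a) = y*z^2 - x*z - y
and tr(b a b a^3 b) = tr(a)*tr(b^2 a b a^2) - tr(b^2 a b a) = x^2*y*z^2 - x^3*z - x*y^2*z - y*z^2 + 2*x*z + y
and tr(b a b a b a) = tr(b a b a)*tr(b a) - tr(a b)   [split at repeated b] = z^3 - 3*z
tr(a b a b a b a) = tr(a)*tr(b a b a b a) - tr(b a b a b) = x*z^3 - y*z^2 - 2*x*z + y
and tr(b a b a^3 b a) = tr(a)*tr(a b a b a b a) - tr(a b a b a b) = x^2*z^3 - x*y*z^2 - 2*x^2*z - z^3 + x*y + 3*z
tr(a b a^3 b a^-1 b) = tr(b a b a^3 b)*tr(a) - tr(b a b a^3 b a) = x^3*y*z^2 - x^4*z - x^2*y^2*z - x^2*z^3 + 4*x^2*z + z^3 - 3*z
tr(a b a^3 b a^-1 b^-1) = tr(a b a^3 b a^-1)*tr(b) - tr(a b a^3 b a^-1 b) = -x^3*y*z^2 + x^4*z + 2*x^2*y^2*z + x^2*z^3 - x^3*y - x*y^3 - 4*x^2*z - y^2*z - z^3 + 3*x*y + 3*z
next, tr(a b a^3 b a^-1 b^-2) = tr(a b a^3 b a^-1 b^-1)*tr(b) - tr(a b a^3 b a^-1) = -x^3*y^2*z^2 + x^4*y*z + 2*x^2*y^3*z + x^2*y*z^3 - x^3*y^2 - x*y^4 - 5*x^2*y*z - y^3*z - y*z^3 + x^3 + 4*x*y^2 + 4*y*z - 3*x
and tr(a^-1 b^-3 a b a^3 b) = tr(a b a^3 b a^-1 b^-2)*tr(b) - tr(a b a^3 b a^-1 b^-1) = -x^3*y^3*z^2 + x^4*y^2*z + 2*x^2*y^4*z + x^2*y^2*z^3 - x^3*y^3 + x^3*y*z^2 - x*y^5 - x^4*z - 7*x^2*y^2*z - x^2*z^3 - y^4*z - y^2*z^3 + 2*x^3*y + 5*x*y^3 + 4*x^2*z + 5*y^2*z + z^3 - 6*x*y - 3*z
next, tr(a b a^3) = tr(a)*tr(a^2 b a) - tr(a^2 b) = x^3*z - x^2*y - 2*x*z + y
tr(a b a^3 b) = tr(a)*tr(b a b a^2) - tr(b a b a) = x^2*z^2 - x*y*z - x^2 - z^2 + 2
next, tr(a b a^3 b^-1) = tr(a b a^3)*tr(b) - tr(a b a^3 b) = x^3*y*z - x^2*y^2 - x^2*z^2 - x*y*z + x^2 + y^2 + z^2 - 2
tr(b^-2 a b a^3) = tr(a b a^3 b^-1)*tr(b) - tr(a b a^3) = x^3*y^2*z - x^2*y^3 - x^2*y*z^2 - x^3*z - x*y^2*z + 2*x^2*y + y^3 + y*z^2 + 2*x*z - 3*y
tr(a^-2 b^-3 a b a^3 b) = tr(a^-1 b^-3 a b a^3 b)*tr(a) - tr(a^-1 b^-3 a b a^3 b a) = -x^4*y^3*z^2 + x^5*y^2*z + 2*x^3*y^4*z + x^3*y^2*z^3 - x^4*y^3 + x^4*y*z^2 - x^2*y^5 - x^5*z - 8*x^3*y^2*z - x^3*z^3 - x*y^4*z - x*y^2*z^3 + 2*x^4*y + 6*x^2*y^3 + x^2*y*z^2 + 5*x^3*z + 6*x*y^2*z + x*z^3 - 8*x^2*y - y^3 - y*z^2 - 5*x*z + 3*y

-x^4*y^3*z^2 + x^5*y^2*z + 2*x^3*y^4*z + x^3*y^2*z^3 - x^4*y^3 + x^4*y*z^2 - x^2*y^5 - x^5*z - 8*x^3*y^2*z - x^3*z^3 - x*y^4*z - x*y^2*z^3 + 2*x^4*y + 6*x^2*y^3 + x^2*y*z^2 + 5*x^3*z + 6*x*y^2*z + x*z^3 - 8*x^2*y - y^3 - y*z^2 - 5*x*z + 3*y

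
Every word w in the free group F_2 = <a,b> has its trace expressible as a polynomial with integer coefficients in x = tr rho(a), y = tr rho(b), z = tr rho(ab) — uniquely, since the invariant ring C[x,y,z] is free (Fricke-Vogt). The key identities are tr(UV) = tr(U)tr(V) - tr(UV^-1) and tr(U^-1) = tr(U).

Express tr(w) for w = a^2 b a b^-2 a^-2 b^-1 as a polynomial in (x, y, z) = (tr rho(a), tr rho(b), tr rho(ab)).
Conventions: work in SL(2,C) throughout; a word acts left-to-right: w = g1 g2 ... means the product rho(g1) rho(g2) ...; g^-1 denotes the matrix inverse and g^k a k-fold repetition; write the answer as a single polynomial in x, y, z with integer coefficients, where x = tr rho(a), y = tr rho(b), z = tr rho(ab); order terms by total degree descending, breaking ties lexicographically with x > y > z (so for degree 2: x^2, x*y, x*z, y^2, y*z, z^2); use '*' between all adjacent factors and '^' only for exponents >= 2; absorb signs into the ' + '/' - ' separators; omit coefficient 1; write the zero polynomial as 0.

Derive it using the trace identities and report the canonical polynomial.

trace(b^2 a) = trace(b)*trace(a b) - trace(a)  (reduce the b square) = y*z - x
trace(b^2) = trace(b)*trace(b) - trace(1)  (reduce the b square) = y^2 - 2
use: trace(b a^2 b) = trace(a)*trace(b^2 a) - trace(b^2)  (reduce the a square) = x*y*z - x^2 - y^2 + 2
use: trace(b a b a) = trace(b a)*trace(b a) - trace(1)  (split on b) = z^2 - 2
trace(b a^2 b a) = trace(a)*trace(b a b a) - trace(b a b)  (reduce the a square) = x*z^2 - y*z - x
apply: trace(a^2 b a^-1 b) = trace(b a^2 b)*trace(a) - trace(b a^2 b a)  (eliminate a^-1) = x^2*y*z - x^3 - x*y^2 - x*z^2 + y*z + 3*x
use: trace(a^-1 b^-1 a^2 b) = trace(a^2 b a^-1)*trace(b) - trace(a^2 b a^-1 b)  (eliminate b^-1) = -x^2*y*z + x^3 + x*y^2 + x*z^2 - 3*x
trace(b a^2) = trace(a)*trace(b a) - trace(b)  (reduce the a square) = x*z - y
use: trace(a^2 b a) = trace(a)*trace(b a^2) - trace(b a)  (reduce the a square) = x^2*z - x*y - z
apply: trace(a^2 b a b a) = trace(a)*trace(a b a b a) - trace(a b a b)  (reduce the a square) = x^2*z^2 - x*y*z - x^2 - z^2 + 2
trace(b a b a b a) = trace(b a b a)*trace(b a) - trace(a b)  (split on b) = z^3 - 3*z
trace(b a b a b) = trace(b)*trace(a b a b) - trace(a b a)  (reduce the b square) = y*z^2 - x*z - y
trace(a^2 b a b a b) = trace(a)*trace(b a b a b a) - trace(b a b a b)  (reduce the a square) = x*z^3 - y*z^2 - 2*x*z + y
use: trace(b^-1 a^2 b a b a) = trace(a^2 b a b a)*trace(b) - trace(a^2 b a b a b)  (eliminate b^-1) = x^2*y*z^2 - x*y^2*z - x*z^3 - x^2*y + 2*x*z + y
apply: trace(b^-1 a^2 b a b a^-1) = trace(b^-1 a^2 b a b)*trace(a) - trace(b^-1 a^2 b a b a)  (eliminate a^-1) = -x^2*y*z^2 + x^3*z + x*y^2*z + x*z^3 - 3*x*z - y
trace(a^-2 b^-1 a^2 b a b) = trace(b^-1 a^2 b a b a^-1)*trace(a) - trace(b^-1 a^2 b a b)  (eliminate a^-1) = -x^3*y*z^2 + x^4*z + x^2*y^2*z + x^2*z^3 - 4*x^2*z + z
trace(a^-2 b^-1 a^2 b a b^-1) = trace(a^-2 b^-1 a^2 b a)*trace(b) - trace(a^-2 b^-1 a^2 b a b)  (eliminate b^-1) = x^3*y*z^2 - x^4*z - 2*x^2*y^2*z - x^2*z^3 + x^3*y + x*y^3 + x*y*z^2 + 4*x^2*z - 3*x*y - z
trace(a^2 b a b^-2 a^-2 b^-1) = trace(a^-2 b^-1 a^2 b a b^-1)*trace(b) - trace(a^-2 b^-1 a^2 b a)  (eliminate b^-1) = x^3*y^2*z^2 - x^4*y*z - 2*x^2*y^3*z - x^2*y*z^3 + x^3*y^2 + x*y^4 + x*y^2*z^2 + 5*x^2*y*z - x^3 - 4*x*y^2 - x*z^2 - y*z + 3*x

x^3*y^2*z^2 - x^4*y*z - 2*x^2*y^3*z - x^2*y*z^3 + x^3*y^2 + x*y^4 + x*y^2*z^2 + 5*x^2*y*z - x^3 - 4*x*y^2 - x*z^2 - y*z + 3*x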